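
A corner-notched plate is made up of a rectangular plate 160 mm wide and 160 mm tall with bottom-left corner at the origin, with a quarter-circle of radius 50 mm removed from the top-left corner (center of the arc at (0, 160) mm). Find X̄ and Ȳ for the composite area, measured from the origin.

X̄ = 84.88 mm, Ȳ = 75.12 mm

plate: A = 160 × 160 = 25600.00, centroid at (80.00, 80.00).
removed quarter-circle: A = −¼π·50² = -1963.50, centroid at (21.22, 138.78).
ΣA = 23636.50 mm²
ΣAX̄ = (25600.00)(80.00) + (-1963.50)(21.22) = 2006333.33 mm³
ΣAȲ = (25600.00)(80.00) + (-1963.50)(138.78) = 1775507.40 mm³
X̄ = 2006333.33 / 23636.50 = 84.88 mm
Ȳ = 1775507.40 / 23636.50 = 75.12 mm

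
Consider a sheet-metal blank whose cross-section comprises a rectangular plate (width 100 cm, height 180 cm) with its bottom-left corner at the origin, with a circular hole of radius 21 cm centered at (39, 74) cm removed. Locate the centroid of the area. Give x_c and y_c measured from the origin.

x_c = 50.92 cm, y_c = 91.33 cm

Part | A | x̄ᵢ | ȳᵢ | A·x̄ᵢ | A·ȳᵢ
plate | 18000.00 | 50.00 | 90.00 | 900000.00 | 1620000.00
hole | -1385.44 | 39.00 | 74.00 | -54032.25 | -102522.73
Σ | 16614.56 |  |  | 845967.75 | 1517477.27
x_c = 845967.75 / 16614.56 = 50.92 cm
y_c = 1517477.27 / 16614.56 = 91.33 cm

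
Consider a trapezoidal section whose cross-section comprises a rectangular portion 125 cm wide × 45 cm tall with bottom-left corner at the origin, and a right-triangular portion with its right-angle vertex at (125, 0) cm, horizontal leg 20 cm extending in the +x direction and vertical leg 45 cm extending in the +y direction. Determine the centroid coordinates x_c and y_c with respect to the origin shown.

rectangular portion: A = 125 × 45 = 5625.00, centroid at (62.50, 22.50).
triangular portion: A = ½·20·45 = 450.00, centroid at (131.67, 15.00).
ΣA = 6075.00 cm²
ΣAx_c = (5625.00)(62.50) + (450.00)(131.67) = 410812.50 cm³
ΣAy_c = (5625.00)(22.50) + (450.00)(15.00) = 133312.50 cm³
x_c = 410812.50 / 6075.00 = 67.62 cm
y_c = 133312.50 / 6075.00 = 21.94 cm

x_c = 67.62 cm, y_c = 21.94 cm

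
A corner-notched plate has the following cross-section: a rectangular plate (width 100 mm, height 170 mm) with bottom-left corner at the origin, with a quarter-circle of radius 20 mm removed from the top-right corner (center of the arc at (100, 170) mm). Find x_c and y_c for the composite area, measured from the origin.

Part | A | x̄ᵢ | ȳᵢ | A·x̄ᵢ | A·ȳᵢ
plate | 17000.00 | 50.00 | 85.00 | 850000.00 | 1445000.00
removed quarter-circle | -314.16 | 91.51 | 161.51 | -28749.26 | -50740.41
Σ | 16685.84 |  |  | 821250.74 | 1394259.59
x_c = 821250.74 / 16685.84 = 49.22 mm
y_c = 1394259.59 / 16685.84 = 83.56 mm

x_c = 49.22 mm, y_c = 83.56 mm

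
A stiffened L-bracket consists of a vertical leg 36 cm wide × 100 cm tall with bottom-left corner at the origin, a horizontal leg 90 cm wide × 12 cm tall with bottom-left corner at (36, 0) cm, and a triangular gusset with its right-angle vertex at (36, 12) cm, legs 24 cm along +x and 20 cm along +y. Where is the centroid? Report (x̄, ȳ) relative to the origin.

Part | A | x̄ᵢ | ȳᵢ | A·x̄ᵢ | A·ȳᵢ
vertical leg | 3600.00 | 18.00 | 50.00 | 64800.00 | 180000.00
horizontal leg | 1080.00 | 81.00 | 6.00 | 87480.00 | 6480.00
gusset | 240.00 | 44.00 | 18.67 | 10560.00 | 4480.00
Σ | 4920.00 |  |  | 162840.00 | 190960.00
x̄ = 162840.00 / 4920.00 = 33.10 cm
ȳ = 190960.00 / 4920.00 = 38.81 cm

x̄ = 33.10 cm, ȳ = 38.81 cm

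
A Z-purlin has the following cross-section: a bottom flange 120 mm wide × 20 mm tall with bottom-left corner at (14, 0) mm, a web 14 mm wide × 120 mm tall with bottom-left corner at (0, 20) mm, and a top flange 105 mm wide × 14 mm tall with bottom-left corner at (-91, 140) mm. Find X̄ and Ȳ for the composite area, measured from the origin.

X̄ = 23.92 mm, Ȳ = 67.48 mm

Part | A | x̄ᵢ | ȳᵢ | A·x̄ᵢ | A·ȳᵢ
bottom flange | 2400.00 | 74.00 | 10.00 | 177600.00 | 24000.00
web | 1680.00 | 7.00 | 80.00 | 11760.00 | 134400.00
top flange | 1470.00 | -38.50 | 147.00 | -56595.00 | 216090.00
Σ | 5550.00 |  |  | 132765.00 | 374490.00
X̄ = 132765.00 / 5550.00 = 23.92 mm
Ȳ = 374490.00 / 5550.00 = 67.48 mm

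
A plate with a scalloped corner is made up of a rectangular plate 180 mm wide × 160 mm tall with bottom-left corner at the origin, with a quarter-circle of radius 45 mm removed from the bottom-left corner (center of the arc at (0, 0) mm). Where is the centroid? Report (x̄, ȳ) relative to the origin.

plate: A = 180 × 160 = 28800.00, centroid at (90.00, 80.00).
removed quarter-circle: A = −¼π·45² = -1590.43, centroid at (19.10, 19.10).
ΣA = 27209.57 mm², ΣAx̄ = 2561625.00 mm³, ΣAȳ = 2273625.00 mm³.
x̄ = 2561625.00/27209.57 = 94.14 mm; ȳ = 2273625.00/27209.57 = 83.56 mm.

x̄ = 94.14 mm, ȳ = 83.56 mm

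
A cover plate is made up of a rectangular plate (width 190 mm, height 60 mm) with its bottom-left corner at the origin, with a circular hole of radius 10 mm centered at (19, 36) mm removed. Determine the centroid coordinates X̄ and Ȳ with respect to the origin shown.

Part | A | x̄ᵢ | ȳᵢ | A·x̄ᵢ | A·ȳᵢ
plate | 11400.00 | 95.00 | 30.00 | 1083000.00 | 342000.00
hole | -314.16 | 19.00 | 36.00 | -5969.03 | -11309.73
Σ | 11085.84 |  |  | 1077030.97 | 330690.27
X̄ = 1077030.97 / 11085.84 = 97.15 mm
Ȳ = 330690.27 / 11085.84 = 29.83 mm

X̄ = 97.15 mm, Ȳ = 29.83 mm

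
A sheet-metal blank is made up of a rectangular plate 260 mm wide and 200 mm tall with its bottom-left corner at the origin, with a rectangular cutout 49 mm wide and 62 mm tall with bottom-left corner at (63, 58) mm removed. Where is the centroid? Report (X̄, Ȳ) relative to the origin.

plate: A = 260 × 200 = 52000.00, centroid at (130.00, 100.00).
hole: A = −(49 × 62) = -3038.00, centroid at (87.50, 89.00).
ΣA = 48962.00 mm²
ΣAX̄ = (52000.00)(130.00) + (-3038.00)(87.50) = 6494175.00 mm³
ΣAȲ = (52000.00)(100.00) + (-3038.00)(89.00) = 4929618.00 mm³
X̄ = 6494175.00 / 48962.00 = 132.64 mm
Ȳ = 4929618.00 / 48962.00 = 100.68 mm

X̄ = 132.64 mm, Ȳ = 100.68 mm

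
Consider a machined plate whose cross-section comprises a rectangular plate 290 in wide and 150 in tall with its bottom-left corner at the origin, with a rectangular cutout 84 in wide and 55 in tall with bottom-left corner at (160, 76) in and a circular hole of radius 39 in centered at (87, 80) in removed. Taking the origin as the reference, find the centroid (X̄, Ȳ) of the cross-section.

plate: A = 290 × 150 = 43500.00, centroid at (145.00, 75.00).
hole 1: A = −(84 × 55) = -4620.00, centroid at (202.00, 103.50).
hole 2: A = −π·39² = -4778.36, centroid at (87.00, 80.00).
ΣA = 34101.64 in², ΣAX̄ = 4958542.47 in³, ΣAȲ = 2402061.01 in³.
X̄ = 4958542.47/34101.64 = 145.40 in; Ȳ = 2402061.01/34101.64 = 70.44 in.

X̄ = 145.40 in, Ȳ = 70.44 in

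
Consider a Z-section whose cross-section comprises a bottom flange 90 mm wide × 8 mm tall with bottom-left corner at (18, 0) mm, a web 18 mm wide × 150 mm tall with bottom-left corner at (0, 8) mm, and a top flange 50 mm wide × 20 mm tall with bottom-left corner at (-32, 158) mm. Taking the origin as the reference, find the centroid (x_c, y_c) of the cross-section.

x_c = 14.18 mm, y_c = 89.36 mm

bottom flange: A = 90 × 8 = 720.00, centroid at (63.00, 4.00).
web: A = 18 × 150 = 2700.00, centroid at (9.00, 83.00).
top flange: A = 50 × 20 = 1000.00, centroid at (-7.00, 168.00).
ΣA = 4420.00 mm²
ΣAx_c = (720.00)(63.00) + (2700.00)(9.00) + (1000.00)(-7.00) = 62660.00 mm³
ΣAy_c = (720.00)(4.00) + (2700.00)(83.00) + (1000.00)(168.00) = 394980.00 mm³
x_c = 62660.00 / 4420.00 = 14.18 mm
y_c = 394980.00 / 4420.00 = 89.36 mm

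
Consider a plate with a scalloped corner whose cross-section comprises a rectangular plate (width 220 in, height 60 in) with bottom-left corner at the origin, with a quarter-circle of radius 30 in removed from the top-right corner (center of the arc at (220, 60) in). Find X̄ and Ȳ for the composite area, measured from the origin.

X̄ = 104.50 in, Ȳ = 29.02 in

plate: A = 220 × 60 = 13200.00, centroid at (110.00, 30.00).
removed quarter-circle: A = −¼π·30² = -706.86, centroid at (207.27, 47.27).
ΣA = 12493.14 in²
ΣAX̄ = (13200.00)(110.00) + (-706.86)(207.27) = 1305491.16 in³
ΣAȲ = (13200.00)(30.00) + (-706.86)(47.27) = 362588.50 in³
X̄ = 1305491.16 / 12493.14 = 104.50 in
Ȳ = 362588.50 / 12493.14 = 29.02 in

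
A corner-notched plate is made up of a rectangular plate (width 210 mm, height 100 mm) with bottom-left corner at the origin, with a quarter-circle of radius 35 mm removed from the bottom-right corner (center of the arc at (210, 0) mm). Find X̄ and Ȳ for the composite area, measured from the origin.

X̄ = 100.67 mm, Ȳ = 51.69 mm

plate: A = 210 × 100 = 21000.00, centroid at (105.00, 50.00).
removed quarter-circle: A = −¼π·35² = -962.11, centroid at (195.15, 14.85).
ΣA = 20037.89 mm²
ΣAX̄ = (21000.00)(105.00) + (-962.11)(195.15) = 2017247.99 mm³
ΣAȲ = (21000.00)(50.00) + (-962.11)(14.85) = 1035708.33 mm³
X̄ = 2017247.99 / 20037.89 = 100.67 mm
Ȳ = 1035708.33 / 20037.89 = 51.69 mm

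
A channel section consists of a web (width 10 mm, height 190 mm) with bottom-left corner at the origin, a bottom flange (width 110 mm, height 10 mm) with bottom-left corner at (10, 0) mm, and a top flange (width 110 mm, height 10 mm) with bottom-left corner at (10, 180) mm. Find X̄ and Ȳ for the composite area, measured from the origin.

X̄ = 37.20 mm, Ȳ = 95.00 mm

web: A = 10 × 190 = 1900.00, centroid at (5.00, 95.00).
bottom flange: A = 110 × 10 = 1100.00, centroid at (65.00, 5.00).
top flange: A = 110 × 10 = 1100.00, centroid at (65.00, 185.00).
ΣA = 4100.00 mm²
ΣAX̄ = (1900.00)(5.00) + (1100.00)(65.00) + (1100.00)(65.00) = 152500.00 mm³
ΣAȲ = (1900.00)(95.00) + (1100.00)(5.00) + (1100.00)(185.00) = 389500.00 mm³
X̄ = 152500.00 / 4100.00 = 37.20 mm
Ȳ = 389500.00 / 4100.00 = 95.00 mm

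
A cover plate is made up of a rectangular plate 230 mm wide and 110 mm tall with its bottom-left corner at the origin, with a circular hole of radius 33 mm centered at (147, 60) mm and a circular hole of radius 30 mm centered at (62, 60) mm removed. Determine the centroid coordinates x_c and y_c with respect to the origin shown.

x_c = 117.12 mm, y_c = 53.36 mm

plate: A = 230 × 110 = 25300.00, centroid at (115.00, 55.00).
hole 1: A = −π·33² = -3421.19, centroid at (147.00, 60.00).
hole 2: A = −π·30² = -2827.43, centroid at (62.00, 60.00).
ΣA = 19051.37 mm², ΣAx_c = 2231283.55 mm³, ΣAy_c = 1016582.33 mm³.
x_c = 2231283.55/19051.37 = 117.12 mm; y_c = 1016582.33/19051.37 = 53.36 mm.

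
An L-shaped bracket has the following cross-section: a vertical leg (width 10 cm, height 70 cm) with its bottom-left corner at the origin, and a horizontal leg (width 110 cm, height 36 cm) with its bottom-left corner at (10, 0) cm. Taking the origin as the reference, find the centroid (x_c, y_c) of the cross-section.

vertical leg: A = 10 × 70 = 700.00, centroid at (5.00, 35.00).
horizontal leg: A = 110 × 36 = 3960.00, centroid at (65.00, 18.00).
ΣA = 4660.00 cm²
ΣAx_c = (700.00)(5.00) + (3960.00)(65.00) = 260900.00 cm³
ΣAy_c = (700.00)(35.00) + (3960.00)(18.00) = 95780.00 cm³
x_c = 260900.00 / 4660.00 = 55.99 cm
y_c = 95780.00 / 4660.00 = 20.55 cm

x_c = 55.99 cm, y_c = 20.55 cm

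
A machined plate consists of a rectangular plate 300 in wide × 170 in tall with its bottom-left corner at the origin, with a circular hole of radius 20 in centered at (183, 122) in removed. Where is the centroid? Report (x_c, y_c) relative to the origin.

plate: A = 300 × 170 = 51000.00, centroid at (150.00, 85.00).
hole: A = −π·20² = -1256.64, centroid at (183.00, 122.00).
ΣA = 49743.36 in², ΣAx_c = 7420035.42 in³, ΣAy_c = 4181690.28 in³.
x_c = 7420035.42/49743.36 = 149.17 in; y_c = 4181690.28/49743.36 = 84.07 in.

x_c = 149.17 in, y_c = 84.07 in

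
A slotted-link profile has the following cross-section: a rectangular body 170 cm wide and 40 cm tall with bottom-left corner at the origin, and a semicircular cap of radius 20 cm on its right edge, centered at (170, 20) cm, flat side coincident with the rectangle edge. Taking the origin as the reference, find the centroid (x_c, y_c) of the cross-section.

x_c = 92.91 cm, y_c = 20.00 cm

rectangular body: A = 170 × 40 = 6800.00, centroid at (85.00, 20.00).
semicircular end: A = ½π·20² = 628.32, centroid at (178.49, 20.00).
ΣA = 7428.32 cm²
ΣAx_c = (6800.00)(85.00) + (628.32)(178.49) = 690147.48 cm³
ΣAy_c = (6800.00)(20.00) + (628.32)(20.00) = 148566.37 cm³
x_c = 690147.48 / 7428.32 = 92.91 cm
y_c = 148566.37 / 7428.32 = 20.00 cm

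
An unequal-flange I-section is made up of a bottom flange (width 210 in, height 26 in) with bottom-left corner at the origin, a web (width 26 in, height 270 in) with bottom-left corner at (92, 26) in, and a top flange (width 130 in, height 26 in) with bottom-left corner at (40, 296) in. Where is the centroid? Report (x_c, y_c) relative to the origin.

bottom flange: A = 210 × 26 = 5460.00, centroid at (105.00, 13.00).
web: A = 26 × 270 = 7020.00, centroid at (105.00, 161.00).
top flange: A = 130 × 26 = 3380.00, centroid at (105.00, 309.00).
ΣA = 15860.00 in²
ΣAx_c = (5460.00)(105.00) + (7020.00)(105.00) + (3380.00)(105.00) = 1665300.00 in³
ΣAy_c = (5460.00)(13.00) + (7020.00)(161.00) + (3380.00)(309.00) = 2245620.00 in³
x_c = 1665300.00 / 15860.00 = 105.00 in
y_c = 2245620.00 / 15860.00 = 141.59 in

x_c = 105.00 in, y_c = 141.59 in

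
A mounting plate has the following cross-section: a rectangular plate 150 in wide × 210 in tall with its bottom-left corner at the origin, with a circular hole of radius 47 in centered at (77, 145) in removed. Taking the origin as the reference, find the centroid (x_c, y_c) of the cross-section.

plate: A = 150 × 210 = 31500.00, centroid at (75.00, 105.00).
hole: A = −π·47² = -6939.78, centroid at (77.00, 145.00).
ΣA = 24560.22 in², ΣAx_c = 1828137.08 in³, ΣAy_c = 2301232.17 in³.
x_c = 1828137.08/24560.22 = 74.43 in; y_c = 2301232.17/24560.22 = 93.70 in.

x_c = 74.43 in, y_c = 93.70 in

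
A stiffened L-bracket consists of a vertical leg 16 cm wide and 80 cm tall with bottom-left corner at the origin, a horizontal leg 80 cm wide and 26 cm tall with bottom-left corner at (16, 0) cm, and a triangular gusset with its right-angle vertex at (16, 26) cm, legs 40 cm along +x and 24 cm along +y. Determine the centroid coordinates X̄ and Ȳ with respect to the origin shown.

X̄ = 36.67 cm, Ȳ = 24.62 cm

vertical leg: A = 16 × 80 = 1280.00, centroid at (8.00, 40.00).
horizontal leg: A = 80 × 26 = 2080.00, centroid at (56.00, 13.00).
gusset: A = ½·40·24 = 480.00, centroid at (29.33, 34.00).
ΣA = 3840.00 cm², ΣAX̄ = 140800.00 cm³, ΣAȲ = 94560.00 cm³.
X̄ = 140800.00/3840.00 = 36.67 cm; Ȳ = 94560.00/3840.00 = 24.62 cm.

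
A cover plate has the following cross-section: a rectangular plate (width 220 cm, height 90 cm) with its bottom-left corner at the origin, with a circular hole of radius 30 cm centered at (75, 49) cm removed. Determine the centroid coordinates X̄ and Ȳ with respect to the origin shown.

X̄ = 115.83 cm, Ȳ = 44.33 cm

plate: A = 220 × 90 = 19800.00, centroid at (110.00, 45.00).
hole: A = −π·30² = -2827.43, centroid at (75.00, 49.00).
ΣA = 16972.57 cm², ΣAX̄ = 1965942.50 cm³, ΣAȲ = 752455.76 cm³.
X̄ = 1965942.50/16972.57 = 115.83 cm; Ȳ = 752455.76/16972.57 = 44.33 cm.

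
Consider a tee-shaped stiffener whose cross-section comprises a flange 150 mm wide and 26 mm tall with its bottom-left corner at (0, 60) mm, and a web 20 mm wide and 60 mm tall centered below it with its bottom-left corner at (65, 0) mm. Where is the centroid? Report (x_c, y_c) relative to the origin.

x_c = 75.00 mm, y_c = 62.88 mm

web: A = 20 × 60 = 1200.00, centroid at (75.00, 30.00).
flange: A = 150 × 26 = 3900.00, centroid at (75.00, 73.00).
ΣA = 5100.00 mm²
ΣAx_c = (1200.00)(75.00) + (3900.00)(75.00) = 382500.00 mm³
ΣAy_c = (1200.00)(30.00) + (3900.00)(73.00) = 320700.00 mm³
x_c = 382500.00 / 5100.00 = 75.00 mm
y_c = 320700.00 / 5100.00 = 62.88 mm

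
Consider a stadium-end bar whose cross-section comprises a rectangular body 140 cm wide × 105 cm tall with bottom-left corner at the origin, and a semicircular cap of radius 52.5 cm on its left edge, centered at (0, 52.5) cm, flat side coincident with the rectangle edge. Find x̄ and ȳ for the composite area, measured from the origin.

Part | A | x̄ᵢ | ȳᵢ | A·x̄ᵢ | A·ȳᵢ
rectangular body | 14700.00 | 70.00 | 52.50 | 1029000.00 | 771750.00
semicircular end | 4329.51 | -22.28 | 52.50 | -96468.75 | 227299.14
Σ | 19029.51 |  |  | 932531.25 | 999049.14
x̄ = 932531.25 / 19029.51 = 49.00 cm
ȳ = 999049.14 / 19029.51 = 52.50 cm

x̄ = 49.00 cm, ȳ = 52.50 cm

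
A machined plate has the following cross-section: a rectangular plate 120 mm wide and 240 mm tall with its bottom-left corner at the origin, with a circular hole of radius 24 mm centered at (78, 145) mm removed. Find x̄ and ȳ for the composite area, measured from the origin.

Part | A | x̄ᵢ | ȳᵢ | A·x̄ᵢ | A·ȳᵢ
plate | 28800.00 | 60.00 | 120.00 | 1728000.00 | 3456000.00
hole | -1809.56 | 78.00 | 145.00 | -141145.47 | -262385.82
Σ | 26990.44 |  |  | 1586854.53 | 3193614.18
x̄ = 1586854.53 / 26990.44 = 58.79 mm
ȳ = 3193614.18 / 26990.44 = 118.32 mm

x̄ = 58.79 mm, ȳ = 118.32 mm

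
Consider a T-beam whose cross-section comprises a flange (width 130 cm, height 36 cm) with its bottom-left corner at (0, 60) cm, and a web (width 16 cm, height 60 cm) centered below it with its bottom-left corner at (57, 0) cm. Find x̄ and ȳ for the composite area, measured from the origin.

x̄ = 65.00 cm, ȳ = 69.83 cm

web: A = 16 × 60 = 960.00, centroid at (65.00, 30.00).
flange: A = 130 × 36 = 4680.00, centroid at (65.00, 78.00).
ΣA = 5640.00 cm², ΣAx̄ = 366600.00 cm³, ΣAȳ = 393840.00 cm³.
x̄ = 366600.00/5640.00 = 65.00 cm; ȳ = 393840.00/5640.00 = 69.83 cm.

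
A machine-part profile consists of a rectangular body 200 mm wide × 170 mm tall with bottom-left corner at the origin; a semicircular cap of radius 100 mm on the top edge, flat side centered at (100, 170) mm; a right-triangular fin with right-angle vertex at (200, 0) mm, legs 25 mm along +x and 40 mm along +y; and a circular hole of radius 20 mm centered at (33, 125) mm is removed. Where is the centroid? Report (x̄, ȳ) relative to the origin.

rectangular body: A = 200 × 170 = 34000.00, centroid at (100.00, 85.00).
semicircular top: A = ½π·100² = 15707.96, centroid at (100.00, 212.44).
triangular fin: A = ½·25·40 = 500.00, centroid at (208.33, 13.33).
hole: A = −π·20² = -1256.64, centroid at (33.00, 125.00).
ΣA = 48951.33 mm²
ΣAx̄ = (34000.00)(100.00) + (15707.96)(100.00) + (500.00)(208.33) + (-1256.64)(33.00) = 5033493.97 mm³
ΣAȳ = (34000.00)(85.00) + (15707.96)(212.44) + (500.00)(13.33) + (-1256.64)(125.00) = 6076607.46 mm³
x̄ = 5033493.97 / 48951.33 = 102.83 mm
ȳ = 6076607.46 / 48951.33 = 124.14 mm

x̄ = 102.83 mm, ȳ = 124.14 mm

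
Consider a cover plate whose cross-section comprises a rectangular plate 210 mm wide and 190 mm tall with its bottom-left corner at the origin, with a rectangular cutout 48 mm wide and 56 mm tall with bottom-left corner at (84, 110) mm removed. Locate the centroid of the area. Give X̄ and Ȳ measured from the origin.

X̄ = 104.78 mm, Ȳ = 91.89 mm

plate: A = 210 × 190 = 39900.00, centroid at (105.00, 95.00).
hole: A = −(48 × 56) = -2688.00, centroid at (108.00, 138.00).
ΣA = 37212.00 mm², ΣAX̄ = 3899196.00 mm³, ΣAȲ = 3419556.00 mm³.
X̄ = 3899196.00/37212.00 = 104.78 mm; Ȳ = 3419556.00/37212.00 = 91.89 mm.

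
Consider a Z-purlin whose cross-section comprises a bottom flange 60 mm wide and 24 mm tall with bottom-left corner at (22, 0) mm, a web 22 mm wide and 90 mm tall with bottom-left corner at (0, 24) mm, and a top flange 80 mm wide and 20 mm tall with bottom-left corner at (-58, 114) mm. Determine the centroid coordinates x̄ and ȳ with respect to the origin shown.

x̄ = 13.52 mm, ȳ = 70.18 mm

Part | A | x̄ᵢ | ȳᵢ | A·x̄ᵢ | A·ȳᵢ
bottom flange | 1440.00 | 52.00 | 12.00 | 74880.00 | 17280.00
web | 1980.00 | 11.00 | 69.00 | 21780.00 | 136620.00
top flange | 1600.00 | -18.00 | 124.00 | -28800.00 | 198400.00
Σ | 5020.00 |  |  | 67860.00 | 352300.00
x̄ = 67860.00 / 5020.00 = 13.52 mm
ȳ = 352300.00 / 5020.00 = 70.18 mm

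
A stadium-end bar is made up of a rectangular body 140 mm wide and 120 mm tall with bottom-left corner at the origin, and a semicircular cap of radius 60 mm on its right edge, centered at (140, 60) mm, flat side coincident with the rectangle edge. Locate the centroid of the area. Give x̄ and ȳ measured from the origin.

x̄ = 94.04 mm, ȳ = 60.00 mm

rectangular body: A = 140 × 120 = 16800.00, centroid at (70.00, 60.00).
semicircular end: A = ½π·60² = 5654.87, centroid at (165.46, 60.00).
ΣA = 22454.87 mm², ΣAx̄ = 2111681.35 mm³, ΣAȳ = 1347292.01 mm³.
x̄ = 2111681.35/22454.87 = 94.04 mm; ȳ = 1347292.01/22454.87 = 60.00 mm.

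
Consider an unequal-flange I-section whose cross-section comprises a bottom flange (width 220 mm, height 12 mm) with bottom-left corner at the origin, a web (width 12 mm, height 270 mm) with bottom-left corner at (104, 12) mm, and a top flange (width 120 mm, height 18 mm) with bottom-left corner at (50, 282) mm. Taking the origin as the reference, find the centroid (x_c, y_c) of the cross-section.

x_c = 110.00 mm, y_c = 139.39 mm

Part | A | x̄ᵢ | ȳᵢ | A·x̄ᵢ | A·ȳᵢ
bottom flange | 2640.00 | 110.00 | 6.00 | 290400.00 | 15840.00
web | 3240.00 | 110.00 | 147.00 | 356400.00 | 476280.00
top flange | 2160.00 | 110.00 | 291.00 | 237600.00 | 628560.00
Σ | 8040.00 |  |  | 884400.00 | 1120680.00
x_c = 884400.00 / 8040.00 = 110.00 mm
y_c = 1120680.00 / 8040.00 = 139.39 mm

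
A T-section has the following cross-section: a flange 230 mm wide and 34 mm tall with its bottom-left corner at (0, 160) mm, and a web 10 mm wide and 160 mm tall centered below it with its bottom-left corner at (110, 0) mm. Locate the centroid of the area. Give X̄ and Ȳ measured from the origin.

X̄ = 115.00 mm, Ȳ = 160.52 mm

Part | A | x̄ᵢ | ȳᵢ | A·x̄ᵢ | A·ȳᵢ
web | 1600.00 | 115.00 | 80.00 | 184000.00 | 128000.00
flange | 7820.00 | 115.00 | 177.00 | 899300.00 | 1384140.00
Σ | 9420.00 |  |  | 1083300.00 | 1512140.00
X̄ = 1083300.00 / 9420.00 = 115.00 mm
Ȳ = 1512140.00 / 9420.00 = 160.52 mm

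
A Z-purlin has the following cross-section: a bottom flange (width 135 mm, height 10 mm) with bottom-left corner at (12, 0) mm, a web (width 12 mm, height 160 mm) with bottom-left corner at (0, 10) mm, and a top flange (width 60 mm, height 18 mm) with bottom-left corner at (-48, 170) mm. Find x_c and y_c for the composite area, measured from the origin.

bottom flange: A = 135 × 10 = 1350.00, centroid at (79.50, 5.00).
web: A = 12 × 160 = 1920.00, centroid at (6.00, 90.00).
top flange: A = 60 × 18 = 1080.00, centroid at (-18.00, 179.00).
ΣA = 4350.00 mm²
ΣAx_c = (1350.00)(79.50) + (1920.00)(6.00) + (1080.00)(-18.00) = 99405.00 mm³
ΣAy_c = (1350.00)(5.00) + (1920.00)(90.00) + (1080.00)(179.00) = 372870.00 mm³
x_c = 99405.00 / 4350.00 = 22.85 mm
y_c = 372870.00 / 4350.00 = 85.72 mm

x_c = 22.85 mm, y_c = 85.72 mm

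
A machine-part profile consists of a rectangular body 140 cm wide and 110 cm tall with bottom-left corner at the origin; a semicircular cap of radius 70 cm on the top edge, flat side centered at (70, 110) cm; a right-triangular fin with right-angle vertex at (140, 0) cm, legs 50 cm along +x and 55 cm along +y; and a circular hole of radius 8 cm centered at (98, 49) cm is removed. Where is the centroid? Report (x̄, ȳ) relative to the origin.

Part | A | x̄ᵢ | ȳᵢ | A·x̄ᵢ | A·ȳᵢ
rectangular body | 15400.00 | 70.00 | 55.00 | 1078000.00 | 847000.00
semicircular top | 7696.90 | 70.00 | 139.71 | 538783.14 | 1075325.89
triangular fin | 1375.00 | 156.67 | 18.33 | 215416.67 | 25208.33
hole | -201.06 | 98.00 | 49.00 | -19704.07 | -9852.03
Σ | 24270.84 |  |  | 1812495.74 | 1937682.19
x̄ = 1812495.74 / 24270.84 = 74.68 cm
ȳ = 1937682.19 / 24270.84 = 79.84 cm

x̄ = 74.68 cm, ȳ = 79.84 cm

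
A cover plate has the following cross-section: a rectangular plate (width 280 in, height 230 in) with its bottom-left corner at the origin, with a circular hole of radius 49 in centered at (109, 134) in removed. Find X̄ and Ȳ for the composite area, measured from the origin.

plate: A = 280 × 230 = 64400.00, centroid at (140.00, 115.00).
hole: A = −π·49² = -7542.96, centroid at (109.00, 134.00).
ΣA = 56857.04 in², ΣAX̄ = 8193816.93 in³, ΣAȲ = 6395242.83 in³.
X̄ = 8193816.93/56857.04 = 144.11 in; Ȳ = 6395242.83/56857.04 = 112.48 in.

X̄ = 144.11 in, Ȳ = 112.48 in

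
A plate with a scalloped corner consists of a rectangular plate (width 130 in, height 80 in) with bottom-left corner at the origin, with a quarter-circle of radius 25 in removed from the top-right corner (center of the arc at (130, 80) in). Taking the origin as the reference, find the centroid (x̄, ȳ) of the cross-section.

x̄ = 62.31 in, ȳ = 38.54 in

Part | A | x̄ᵢ | ȳᵢ | A·x̄ᵢ | A·ȳᵢ
plate | 10400.00 | 65.00 | 40.00 | 676000.00 | 416000.00
removed quarter-circle | -490.87 | 119.39 | 69.39 | -58605.27 | -34061.57
Σ | 9909.13 |  |  | 617394.73 | 381938.43
x̄ = 617394.73 / 9909.13 = 62.31 in
ȳ = 381938.43 / 9909.13 = 38.54 in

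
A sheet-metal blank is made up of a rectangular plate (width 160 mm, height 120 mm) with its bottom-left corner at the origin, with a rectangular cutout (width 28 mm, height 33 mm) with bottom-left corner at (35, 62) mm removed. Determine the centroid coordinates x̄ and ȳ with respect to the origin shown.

x̄ = 81.57 mm, ȳ = 59.06 mm

plate: A = 160 × 120 = 19200.00, centroid at (80.00, 60.00).
hole: A = −(28 × 33) = -924.00, centroid at (49.00, 78.50).
ΣA = 18276.00 mm², ΣAx̄ = 1490724.00 mm³, ΣAȳ = 1079466.00 mm³.
x̄ = 1490724.00/18276.00 = 81.57 mm; ȳ = 1079466.00/18276.00 = 59.06 mm.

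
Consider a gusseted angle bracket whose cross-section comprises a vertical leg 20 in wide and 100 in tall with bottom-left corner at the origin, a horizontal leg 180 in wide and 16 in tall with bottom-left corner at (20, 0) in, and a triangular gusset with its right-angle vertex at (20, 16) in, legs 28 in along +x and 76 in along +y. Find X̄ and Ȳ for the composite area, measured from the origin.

X̄ = 61.91 in, Ȳ = 28.10 in

vertical leg: A = 20 × 100 = 2000.00, centroid at (10.00, 50.00).
horizontal leg: A = 180 × 16 = 2880.00, centroid at (110.00, 8.00).
gusset: A = ½·28·76 = 1064.00, centroid at (29.33, 41.33).
ΣA = 5944.00 in²
ΣAX̄ = (2000.00)(10.00) + (2880.00)(110.00) + (1064.00)(29.33) = 368010.67 in³
ΣAȲ = (2000.00)(50.00) + (2880.00)(8.00) + (1064.00)(41.33) = 167018.67 in³
X̄ = 368010.67 / 5944.00 = 61.91 in
Ȳ = 167018.67 / 5944.00 = 28.10 in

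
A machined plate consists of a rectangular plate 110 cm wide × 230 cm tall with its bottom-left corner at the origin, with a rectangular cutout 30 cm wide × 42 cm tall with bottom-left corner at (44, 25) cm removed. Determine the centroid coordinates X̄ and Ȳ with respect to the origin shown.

X̄ = 54.79 cm, Ȳ = 118.62 cm

Part | A | x̄ᵢ | ȳᵢ | A·x̄ᵢ | A·ȳᵢ
plate | 25300.00 | 55.00 | 115.00 | 1391500.00 | 2909500.00
hole | -1260.00 | 59.00 | 46.00 | -74340.00 | -57960.00
Σ | 24040.00 |  |  | 1317160.00 | 2851540.00
X̄ = 1317160.00 / 24040.00 = 54.79 cm
Ȳ = 2851540.00 / 24040.00 = 118.62 cm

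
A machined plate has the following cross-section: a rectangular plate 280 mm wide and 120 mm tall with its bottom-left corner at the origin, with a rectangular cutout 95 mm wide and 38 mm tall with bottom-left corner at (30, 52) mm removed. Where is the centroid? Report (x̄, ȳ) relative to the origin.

x̄ = 147.52 mm, ȳ = 58.68 mm

plate: A = 280 × 120 = 33600.00, centroid at (140.00, 60.00).
hole: A = −(95 × 38) = -3610.00, centroid at (77.50, 71.00).
ΣA = 29990.00 mm²
ΣAx̄ = (33600.00)(140.00) + (-3610.00)(77.50) = 4424225.00 mm³
ΣAȳ = (33600.00)(60.00) + (-3610.00)(71.00) = 1759690.00 mm³
x̄ = 4424225.00 / 29990.00 = 147.52 mm
ȳ = 1759690.00 / 29990.00 = 58.68 mm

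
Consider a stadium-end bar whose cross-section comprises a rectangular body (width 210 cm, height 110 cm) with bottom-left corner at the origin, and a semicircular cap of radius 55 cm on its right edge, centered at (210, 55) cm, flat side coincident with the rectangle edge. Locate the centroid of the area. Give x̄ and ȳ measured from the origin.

x̄ = 126.90 cm, ȳ = 55.00 cm

Part | A | x̄ᵢ | ȳᵢ | A·x̄ᵢ | A·ȳᵢ
rectangular body | 23100.00 | 105.00 | 55.00 | 2425500.00 | 1270500.00
semicircular end | 4751.66 | 233.34 | 55.00 | 1108765.03 | 261341.24
Σ | 27851.66 |  |  | 3534265.03 | 1531841.24
x̄ = 3534265.03 / 27851.66 = 126.90 cm
ȳ = 1531841.24 / 27851.66 = 55.00 cm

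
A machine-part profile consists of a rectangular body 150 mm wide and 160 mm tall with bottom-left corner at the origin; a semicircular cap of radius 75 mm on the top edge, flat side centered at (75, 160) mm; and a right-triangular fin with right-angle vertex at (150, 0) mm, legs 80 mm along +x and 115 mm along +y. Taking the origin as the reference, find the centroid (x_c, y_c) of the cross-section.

x_c = 87.49 mm, y_c = 101.27 mm

Part | A | x̄ᵢ | ȳᵢ | A·x̄ᵢ | A·ȳᵢ
rectangular body | 24000.00 | 75.00 | 80.00 | 1800000.00 | 1920000.00
semicircular top | 8835.73 | 75.00 | 191.83 | 662679.70 | 1694966.69
triangular fin | 4600.00 | 176.67 | 38.33 | 812666.67 | 176333.33
Σ | 37435.73 |  |  | 3275346.37 | 3791300.03
x_c = 3275346.37 / 37435.73 = 87.49 mm
y_c = 3791300.03 / 37435.73 = 101.27 mm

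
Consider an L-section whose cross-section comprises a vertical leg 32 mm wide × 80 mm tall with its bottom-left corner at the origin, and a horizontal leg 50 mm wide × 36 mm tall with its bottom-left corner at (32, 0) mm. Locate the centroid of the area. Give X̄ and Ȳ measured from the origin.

vertical leg: A = 32 × 80 = 2560.00, centroid at (16.00, 40.00).
horizontal leg: A = 50 × 36 = 1800.00, centroid at (57.00, 18.00).
ΣA = 4360.00 mm²
ΣAX̄ = (2560.00)(16.00) + (1800.00)(57.00) = 143560.00 mm³
ΣAȲ = (2560.00)(40.00) + (1800.00)(18.00) = 134800.00 mm³
X̄ = 143560.00 / 4360.00 = 32.93 mm
Ȳ = 134800.00 / 4360.00 = 30.92 mm

X̄ = 32.93 mm, Ȳ = 30.92 mm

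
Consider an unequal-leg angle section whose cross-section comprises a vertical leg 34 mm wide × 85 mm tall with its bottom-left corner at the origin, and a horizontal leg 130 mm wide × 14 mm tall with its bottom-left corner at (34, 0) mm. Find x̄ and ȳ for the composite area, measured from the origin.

vertical leg: A = 34 × 85 = 2890.00, centroid at (17.00, 42.50).
horizontal leg: A = 130 × 14 = 1820.00, centroid at (99.00, 7.00).
ΣA = 4710.00 mm²
ΣAx̄ = (2890.00)(17.00) + (1820.00)(99.00) = 229310.00 mm³
ΣAȳ = (2890.00)(42.50) + (1820.00)(7.00) = 135565.00 mm³
x̄ = 229310.00 / 4710.00 = 48.69 mm
ȳ = 135565.00 / 4710.00 = 28.78 mm

x̄ = 48.69 mm, ȳ = 28.78 mm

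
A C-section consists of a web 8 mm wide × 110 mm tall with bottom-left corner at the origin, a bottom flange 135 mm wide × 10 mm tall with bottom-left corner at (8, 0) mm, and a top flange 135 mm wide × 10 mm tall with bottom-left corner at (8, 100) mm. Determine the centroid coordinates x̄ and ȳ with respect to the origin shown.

x̄ = 57.92 mm, ȳ = 55.00 mm

web: A = 8 × 110 = 880.00, centroid at (4.00, 55.00).
bottom flange: A = 135 × 10 = 1350.00, centroid at (75.50, 5.00).
top flange: A = 135 × 10 = 1350.00, centroid at (75.50, 105.00).
ΣA = 3580.00 mm², ΣAx̄ = 207370.00 mm³, ΣAȳ = 196900.00 mm³.
x̄ = 207370.00/3580.00 = 57.92 mm; ȳ = 196900.00/3580.00 = 55.00 mm.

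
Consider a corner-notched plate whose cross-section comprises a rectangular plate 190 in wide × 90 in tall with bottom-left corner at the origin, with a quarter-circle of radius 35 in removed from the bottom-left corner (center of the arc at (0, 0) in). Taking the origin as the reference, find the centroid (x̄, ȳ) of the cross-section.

plate: A = 190 × 90 = 17100.00, centroid at (95.00, 45.00).
removed quarter-circle: A = −¼π·35² = -962.11, centroid at (14.85, 14.85).
ΣA = 16137.89 in², ΣAx̄ = 1610208.33 in³, ΣAȳ = 755208.33 in³.
x̄ = 1610208.33/16137.89 = 99.78 in; ȳ = 755208.33/16137.89 = 46.80 in.

x̄ = 99.78 in, ȳ = 46.80 in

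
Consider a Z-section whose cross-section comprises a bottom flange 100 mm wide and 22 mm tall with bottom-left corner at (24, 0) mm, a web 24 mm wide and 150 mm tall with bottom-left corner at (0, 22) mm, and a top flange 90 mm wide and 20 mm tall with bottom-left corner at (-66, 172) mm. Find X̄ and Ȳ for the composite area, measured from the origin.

Part | A | x̄ᵢ | ȳᵢ | A·x̄ᵢ | A·ȳᵢ
bottom flange | 2200.00 | 74.00 | 11.00 | 162800.00 | 24200.00
web | 3600.00 | 12.00 | 97.00 | 43200.00 | 349200.00
top flange | 1800.00 | -21.00 | 182.00 | -37800.00 | 327600.00
Σ | 7600.00 |  |  | 168200.00 | 701000.00
X̄ = 168200.00 / 7600.00 = 22.13 mm
Ȳ = 701000.00 / 7600.00 = 92.24 mm

X̄ = 22.13 mm, Ȳ = 92.24 mm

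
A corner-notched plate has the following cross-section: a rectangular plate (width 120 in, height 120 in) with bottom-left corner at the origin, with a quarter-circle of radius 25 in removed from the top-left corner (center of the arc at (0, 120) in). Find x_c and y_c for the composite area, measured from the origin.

x_c = 61.74 in, y_c = 58.26 in

plate: A = 120 × 120 = 14400.00, centroid at (60.00, 60.00).
removed quarter-circle: A = −¼π·25² = -490.87, centroid at (10.61, 109.39).
ΣA = 13909.13 in²
ΣAx_c = (14400.00)(60.00) + (-490.87)(10.61) = 858791.67 in³
ΣAy_c = (14400.00)(60.00) + (-490.87)(109.39) = 810303.47 in³
x_c = 858791.67 / 13909.13 = 61.74 in
y_c = 810303.47 / 13909.13 = 58.26 in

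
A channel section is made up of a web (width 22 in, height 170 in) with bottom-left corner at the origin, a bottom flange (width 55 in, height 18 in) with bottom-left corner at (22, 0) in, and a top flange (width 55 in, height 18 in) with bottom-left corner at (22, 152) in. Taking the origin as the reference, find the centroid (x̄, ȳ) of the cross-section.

web: A = 22 × 170 = 3740.00, centroid at (11.00, 85.00).
bottom flange: A = 55 × 18 = 990.00, centroid at (49.50, 9.00).
top flange: A = 55 × 18 = 990.00, centroid at (49.50, 161.00).
ΣA = 5720.00 in²
ΣAx̄ = (3740.00)(11.00) + (990.00)(49.50) + (990.00)(49.50) = 139150.00 in³
ΣAȳ = (3740.00)(85.00) + (990.00)(9.00) + (990.00)(161.00) = 486200.00 in³
x̄ = 139150.00 / 5720.00 = 24.33 in
ȳ = 486200.00 / 5720.00 = 85.00 in

x̄ = 24.33 in, ȳ = 85.00 in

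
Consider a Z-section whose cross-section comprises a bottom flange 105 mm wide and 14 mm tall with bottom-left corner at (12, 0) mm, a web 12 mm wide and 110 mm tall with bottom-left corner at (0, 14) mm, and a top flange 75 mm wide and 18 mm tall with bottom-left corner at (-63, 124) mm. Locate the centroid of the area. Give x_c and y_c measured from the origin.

Part | A | x̄ᵢ | ȳᵢ | A·x̄ᵢ | A·ȳᵢ
bottom flange | 1470.00 | 64.50 | 7.00 | 94815.00 | 10290.00
web | 1320.00 | 6.00 | 69.00 | 7920.00 | 91080.00
top flange | 1350.00 | -25.50 | 133.00 | -34425.00 | 179550.00
Σ | 4140.00 |  |  | 68310.00 | 280920.00
x_c = 68310.00 / 4140.00 = 16.50 mm
y_c = 280920.00 / 4140.00 = 67.86 mm

x_c = 16.50 mm, y_c = 67.86 mm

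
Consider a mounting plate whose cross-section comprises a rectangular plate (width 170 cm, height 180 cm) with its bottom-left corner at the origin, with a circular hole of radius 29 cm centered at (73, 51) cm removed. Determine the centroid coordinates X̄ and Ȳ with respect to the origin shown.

plate: A = 170 × 180 = 30600.00, centroid at (85.00, 90.00).
hole: A = −π·29² = -2642.08, centroid at (73.00, 51.00).
ΣA = 27957.92 cm², ΣAX̄ = 2408128.20 cm³, ΣAȲ = 2619253.95 cm³.
X̄ = 2408128.20/27957.92 = 86.13 cm; Ȳ = 2619253.95/27957.92 = 93.69 cm.

X̄ = 86.13 cm, Ȳ = 93.69 cm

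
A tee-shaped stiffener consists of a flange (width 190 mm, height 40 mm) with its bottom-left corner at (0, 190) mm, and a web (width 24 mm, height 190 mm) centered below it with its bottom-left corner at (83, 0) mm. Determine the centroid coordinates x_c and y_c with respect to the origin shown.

web: A = 24 × 190 = 4560.00, centroid at (95.00, 95.00).
flange: A = 190 × 40 = 7600.00, centroid at (95.00, 210.00).
ΣA = 12160.00 mm²
ΣAx_c = (4560.00)(95.00) + (7600.00)(95.00) = 1155200.00 mm³
ΣAy_c = (4560.00)(95.00) + (7600.00)(210.00) = 2029200.00 mm³
x_c = 1155200.00 / 12160.00 = 95.00 mm
y_c = 2029200.00 / 12160.00 = 166.88 mm

x_c = 95.00 mm, y_c = 166.88 mm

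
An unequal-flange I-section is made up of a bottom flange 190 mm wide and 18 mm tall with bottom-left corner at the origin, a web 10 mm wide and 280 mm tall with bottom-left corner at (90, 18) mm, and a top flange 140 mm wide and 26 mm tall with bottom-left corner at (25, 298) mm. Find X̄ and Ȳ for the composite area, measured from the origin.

bottom flange: A = 190 × 18 = 3420.00, centroid at (95.00, 9.00).
web: A = 10 × 280 = 2800.00, centroid at (95.00, 158.00).
top flange: A = 140 × 26 = 3640.00, centroid at (95.00, 311.00).
ΣA = 9860.00 mm²
ΣAX̄ = (3420.00)(95.00) + (2800.00)(95.00) + (3640.00)(95.00) = 936700.00 mm³
ΣAȲ = (3420.00)(9.00) + (2800.00)(158.00) + (3640.00)(311.00) = 1605220.00 mm³
X̄ = 936700.00 / 9860.00 = 95.00 mm
Ȳ = 1605220.00 / 9860.00 = 162.80 mm

X̄ = 95.00 mm, Ȳ = 162.80 mm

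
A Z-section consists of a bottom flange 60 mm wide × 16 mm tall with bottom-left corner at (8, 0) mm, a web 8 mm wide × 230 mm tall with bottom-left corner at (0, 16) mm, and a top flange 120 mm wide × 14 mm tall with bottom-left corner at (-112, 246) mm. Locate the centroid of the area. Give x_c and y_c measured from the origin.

x_c = -9.71 mm, y_c = 150.39 mm

Part | A | x̄ᵢ | ȳᵢ | A·x̄ᵢ | A·ȳᵢ
bottom flange | 960.00 | 38.00 | 8.00 | 36480.00 | 7680.00
web | 1840.00 | 4.00 | 131.00 | 7360.00 | 241040.00
top flange | 1680.00 | -52.00 | 253.00 | -87360.00 | 425040.00
Σ | 4480.00 |  |  | -43520.00 | 673760.00
x_c = -43520.00 / 4480.00 = -9.71 mm
y_c = 673760.00 / 4480.00 = 150.39 mm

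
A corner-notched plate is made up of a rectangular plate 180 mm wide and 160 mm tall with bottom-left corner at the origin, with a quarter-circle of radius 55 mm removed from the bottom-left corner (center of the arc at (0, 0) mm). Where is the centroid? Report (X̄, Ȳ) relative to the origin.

plate: A = 180 × 160 = 28800.00, centroid at (90.00, 80.00).
removed quarter-circle: A = −¼π·55² = -2375.83, centroid at (23.34, 23.34).
ΣA = 26424.17 mm², ΣAX̄ = 2536541.67 mm³, ΣAȲ = 2248541.67 mm³.
X̄ = 2536541.67/26424.17 = 95.99 mm; Ȳ = 2248541.67/26424.17 = 85.09 mm.

X̄ = 95.99 mm, Ȳ = 85.09 mm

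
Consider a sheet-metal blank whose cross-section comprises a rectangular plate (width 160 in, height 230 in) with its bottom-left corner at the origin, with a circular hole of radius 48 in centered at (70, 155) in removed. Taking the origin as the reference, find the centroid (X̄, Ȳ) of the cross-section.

plate: A = 160 × 230 = 36800.00, centroid at (80.00, 115.00).
hole: A = −π·48² = -7238.23, centroid at (70.00, 155.00).
ΣA = 29561.77 in²
ΣAX̄ = (36800.00)(80.00) + (-7238.23)(70.00) = 2437323.94 in³
ΣAȲ = (36800.00)(115.00) + (-7238.23)(155.00) = 3110074.43 in³
X̄ = 2437323.94 / 29561.77 = 82.45 in
Ȳ = 3110074.43 / 29561.77 = 105.21 in

X̄ = 82.45 in, Ȳ = 105.21 in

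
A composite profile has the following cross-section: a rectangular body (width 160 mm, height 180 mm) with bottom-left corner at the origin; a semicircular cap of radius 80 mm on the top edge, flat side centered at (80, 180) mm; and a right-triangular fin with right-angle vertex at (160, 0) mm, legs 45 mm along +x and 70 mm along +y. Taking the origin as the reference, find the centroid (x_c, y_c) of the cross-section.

x_c = 83.70 mm, y_c = 118.23 mm

Part | A | x̄ᵢ | ȳᵢ | A·x̄ᵢ | A·ȳᵢ
rectangular body | 28800.00 | 80.00 | 90.00 | 2304000.00 | 2592000.00
semicircular top | 10053.10 | 80.00 | 213.95 | 804247.72 | 2150890.70
triangular fin | 1575.00 | 175.00 | 23.33 | 275625.00 | 36750.00
Σ | 40428.10 |  |  | 3383872.72 | 4779640.70
x_c = 3383872.72 / 40428.10 = 83.70 mm
y_c = 4779640.70 / 40428.10 = 118.23 mm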